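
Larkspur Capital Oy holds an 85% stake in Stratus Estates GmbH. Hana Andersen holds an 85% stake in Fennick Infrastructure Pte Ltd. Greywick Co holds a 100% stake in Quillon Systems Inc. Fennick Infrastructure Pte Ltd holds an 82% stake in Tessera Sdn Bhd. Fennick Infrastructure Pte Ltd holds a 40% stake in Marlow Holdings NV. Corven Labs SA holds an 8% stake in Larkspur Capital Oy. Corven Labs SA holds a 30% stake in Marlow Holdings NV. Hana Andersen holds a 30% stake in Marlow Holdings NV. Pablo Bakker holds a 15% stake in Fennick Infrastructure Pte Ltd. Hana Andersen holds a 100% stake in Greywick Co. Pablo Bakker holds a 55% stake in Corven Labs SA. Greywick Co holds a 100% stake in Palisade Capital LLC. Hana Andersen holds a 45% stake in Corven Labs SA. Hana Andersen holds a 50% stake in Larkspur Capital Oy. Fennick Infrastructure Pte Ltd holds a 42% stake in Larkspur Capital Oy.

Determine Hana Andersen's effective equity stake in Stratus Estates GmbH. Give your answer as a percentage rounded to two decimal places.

75.91%

Hana reaches Stratus along 3 paths.
Via Larkspur: 50% × 85% = 42.5%.
Via Fennick → Larkspur: 85% × 42% × 85% = 30.345%.
Via Corven → Larkspur: 45% × 8% × 85% = 3.06%.
Total: 42.5% + 30.345% + 3.06% = 75.905%.
Rounded: 75.91%.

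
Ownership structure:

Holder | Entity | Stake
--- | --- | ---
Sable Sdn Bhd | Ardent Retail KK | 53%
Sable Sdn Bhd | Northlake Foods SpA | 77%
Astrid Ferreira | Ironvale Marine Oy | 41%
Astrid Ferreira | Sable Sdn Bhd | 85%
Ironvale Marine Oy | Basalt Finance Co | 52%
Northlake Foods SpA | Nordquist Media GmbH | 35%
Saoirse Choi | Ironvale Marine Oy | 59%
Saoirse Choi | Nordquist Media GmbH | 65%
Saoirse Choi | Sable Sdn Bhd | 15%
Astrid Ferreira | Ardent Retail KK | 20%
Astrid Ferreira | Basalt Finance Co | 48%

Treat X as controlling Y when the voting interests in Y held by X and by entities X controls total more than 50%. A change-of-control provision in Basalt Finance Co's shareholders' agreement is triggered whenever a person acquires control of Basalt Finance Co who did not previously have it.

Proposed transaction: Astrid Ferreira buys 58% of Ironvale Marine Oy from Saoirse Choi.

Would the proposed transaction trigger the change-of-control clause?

The purchase adds only to Astrid's holdings (Saoirse's stake shrinks), so Astrid is the only person who could newly come to control Basalt.
Astrid holds 85% of Sable, so Astrid controls Sable.
Sable holds 77% of Northlake, so Astrid controls Northlake.
Sable and Astrid together hold 53% + 20% = 73% of Ardent, so Astrid controls Ardent.
In Basalt, Astrid's side holds only 48%, not > 50%.
So before the transaction, Astrid does not control Basalt.
After the purchase, Astrid's direct stake in Ironvale rises to 41% + 58% = 99%, and Saoirse's stake falls to 1%.
Astrid holds 99% of Ironvale, so Astrid controls Ironvale.
Ironvale and Astrid together hold 52% + 48% = 100% of Basalt, so Astrid controls Basalt.
Astrid did not control Basalt before and does after, so the clause is triggered.

Yes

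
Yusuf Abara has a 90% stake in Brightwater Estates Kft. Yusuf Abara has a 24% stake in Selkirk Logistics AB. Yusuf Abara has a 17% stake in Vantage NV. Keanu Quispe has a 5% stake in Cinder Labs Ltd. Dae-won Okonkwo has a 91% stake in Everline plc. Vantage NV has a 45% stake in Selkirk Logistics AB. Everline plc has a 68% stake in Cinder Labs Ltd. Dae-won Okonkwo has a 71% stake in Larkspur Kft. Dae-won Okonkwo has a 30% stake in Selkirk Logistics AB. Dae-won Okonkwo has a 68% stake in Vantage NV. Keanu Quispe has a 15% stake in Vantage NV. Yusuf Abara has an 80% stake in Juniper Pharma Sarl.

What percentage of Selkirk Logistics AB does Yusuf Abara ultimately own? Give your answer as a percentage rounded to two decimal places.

31.65%

Yusuf reaches Selkirk along 2 paths.
Direct stake: 24% = 24%.
Via Vantage: 17% × 45% = 7.65%.
Total: 24% + 7.65% = 31.65%.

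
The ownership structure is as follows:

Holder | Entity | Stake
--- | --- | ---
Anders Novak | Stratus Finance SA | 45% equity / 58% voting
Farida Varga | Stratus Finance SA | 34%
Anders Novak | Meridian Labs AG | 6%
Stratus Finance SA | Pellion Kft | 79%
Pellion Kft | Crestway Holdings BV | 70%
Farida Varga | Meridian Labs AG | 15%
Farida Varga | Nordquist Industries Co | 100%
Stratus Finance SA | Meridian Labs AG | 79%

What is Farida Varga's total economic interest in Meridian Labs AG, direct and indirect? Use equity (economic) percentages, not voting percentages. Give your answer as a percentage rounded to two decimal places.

Farida reaches Meridian along 2 paths.
Direct stake: 15% = 15%.
Via Stratus: 34% × 79% = 26.86%.
Total: 15% + 26.86% = 41.86%.

41.86%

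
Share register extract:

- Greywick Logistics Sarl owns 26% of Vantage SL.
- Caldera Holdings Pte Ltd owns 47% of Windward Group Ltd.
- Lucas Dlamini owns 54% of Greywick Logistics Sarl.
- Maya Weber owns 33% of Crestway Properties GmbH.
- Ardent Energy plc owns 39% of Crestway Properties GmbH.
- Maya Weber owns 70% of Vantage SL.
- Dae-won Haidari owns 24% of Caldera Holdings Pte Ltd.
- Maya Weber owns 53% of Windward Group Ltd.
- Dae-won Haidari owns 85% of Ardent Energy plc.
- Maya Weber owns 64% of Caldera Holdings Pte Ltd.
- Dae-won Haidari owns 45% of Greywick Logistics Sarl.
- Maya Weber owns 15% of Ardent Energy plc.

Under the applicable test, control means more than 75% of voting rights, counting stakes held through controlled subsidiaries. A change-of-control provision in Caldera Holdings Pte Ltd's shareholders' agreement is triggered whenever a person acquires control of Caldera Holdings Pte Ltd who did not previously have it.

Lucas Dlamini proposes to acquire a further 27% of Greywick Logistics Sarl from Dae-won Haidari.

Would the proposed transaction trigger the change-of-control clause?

The purchase adds only to Lucas's holdings (Dae-won's stake shrinks), so Lucas is the only person who could newly come to control Caldera.
Lucas's largest direct stake is 54% in Greywick, which does not meet the threshold, so Lucas controls no company.
Neither Lucas nor any entity Lucas controls holds any voting interest in Caldera.
So before the transaction, Lucas does not control Caldera.
After the purchase, Lucas's direct stake in Greywick rises to 54% + 27% = 81%, and Dae-won's stake falls to 18%.
Lucas holds 81% of Greywick, so Lucas controls Greywick.
After the transaction, neither Lucas nor any entity Lucas controls holds a voting interest in Caldera, so Lucas still does not control it.
No new person acquires control, so the clause is not triggered.

No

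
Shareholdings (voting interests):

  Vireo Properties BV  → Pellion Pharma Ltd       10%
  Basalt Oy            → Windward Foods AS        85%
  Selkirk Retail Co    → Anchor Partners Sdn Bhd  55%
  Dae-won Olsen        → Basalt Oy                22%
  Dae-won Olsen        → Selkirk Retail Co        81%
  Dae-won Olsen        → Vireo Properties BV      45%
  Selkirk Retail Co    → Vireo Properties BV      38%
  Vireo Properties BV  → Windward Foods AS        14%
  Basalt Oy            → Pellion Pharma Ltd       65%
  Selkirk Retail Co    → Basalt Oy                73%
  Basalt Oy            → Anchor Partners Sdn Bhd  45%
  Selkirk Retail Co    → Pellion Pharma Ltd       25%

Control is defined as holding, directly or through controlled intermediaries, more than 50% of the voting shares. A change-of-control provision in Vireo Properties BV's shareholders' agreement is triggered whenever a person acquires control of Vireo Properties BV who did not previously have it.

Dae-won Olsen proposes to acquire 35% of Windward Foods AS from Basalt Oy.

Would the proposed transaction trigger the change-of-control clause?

No

The purchase adds only to Dae-won's holdings (Basalt's stake shrinks), so Dae-won is the only person who could newly come to control Vireo.
Dae-won holds 81% of Selkirk, so Dae-won controls Selkirk.
Selkirk and Dae-won together hold 38% + 45% = 83% of Vireo, so Dae-won controls Vireo.
So Dae-won already controls Vireo before the transaction.
After the purchase, Dae-won holds 35% of Windward directly, and Basalt's stake falls to 50%.
Dae-won controlled Vireo already, so this is not a new person acquiring control; every other person's position is unchanged or reduced.
No new person acquires control, so the clause is not triggered.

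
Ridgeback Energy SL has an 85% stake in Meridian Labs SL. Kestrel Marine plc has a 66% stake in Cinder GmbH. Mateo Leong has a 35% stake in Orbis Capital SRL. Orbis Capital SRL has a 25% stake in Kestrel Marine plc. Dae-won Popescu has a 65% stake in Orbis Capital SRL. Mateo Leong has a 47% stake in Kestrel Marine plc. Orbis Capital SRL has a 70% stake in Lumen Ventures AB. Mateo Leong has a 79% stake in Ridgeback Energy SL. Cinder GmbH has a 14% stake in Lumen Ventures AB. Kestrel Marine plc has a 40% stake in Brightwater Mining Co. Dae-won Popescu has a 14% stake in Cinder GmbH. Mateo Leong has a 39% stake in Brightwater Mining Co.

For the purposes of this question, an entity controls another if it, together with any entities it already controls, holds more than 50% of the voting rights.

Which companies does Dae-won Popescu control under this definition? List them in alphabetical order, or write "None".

Lumen Ventures AB, Orbis Capital SRL

Dae-won holds 65% of Orbis, so Dae-won controls Orbis.
Orbis holds 70% of Lumen, so Dae-won controls Lumen.
No other company's threshold is met.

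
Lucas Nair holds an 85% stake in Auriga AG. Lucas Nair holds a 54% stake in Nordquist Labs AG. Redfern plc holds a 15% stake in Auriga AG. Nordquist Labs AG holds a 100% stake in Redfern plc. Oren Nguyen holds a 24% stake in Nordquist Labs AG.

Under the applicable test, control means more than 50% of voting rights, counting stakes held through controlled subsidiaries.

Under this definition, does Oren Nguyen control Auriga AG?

Oren's largest direct stake is 24% in Nordquist, which does not meet the threshold, so Oren controls no company.
Neither Oren nor any entity Oren controls holds any voting interest in Auriga.
So Oren does not control Auriga.

No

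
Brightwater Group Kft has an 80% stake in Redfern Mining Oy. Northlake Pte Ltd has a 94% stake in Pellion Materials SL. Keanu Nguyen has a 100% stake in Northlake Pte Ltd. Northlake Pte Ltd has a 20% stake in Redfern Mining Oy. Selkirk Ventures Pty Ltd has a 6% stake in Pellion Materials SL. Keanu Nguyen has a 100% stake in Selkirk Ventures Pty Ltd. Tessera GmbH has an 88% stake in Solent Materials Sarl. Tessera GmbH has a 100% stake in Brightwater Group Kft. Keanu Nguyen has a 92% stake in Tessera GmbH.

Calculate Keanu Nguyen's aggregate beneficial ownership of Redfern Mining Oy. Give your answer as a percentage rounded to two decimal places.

Keanu reaches Redfern along 2 paths.
Via Northlake: 100% × 20% = 20%.
Via Tessera → Brightwater: 92% × 100% × 80% = 73.6%.
Total: 20% + 73.6% = 93.6%.
Rounded: 93.60%.

93.60%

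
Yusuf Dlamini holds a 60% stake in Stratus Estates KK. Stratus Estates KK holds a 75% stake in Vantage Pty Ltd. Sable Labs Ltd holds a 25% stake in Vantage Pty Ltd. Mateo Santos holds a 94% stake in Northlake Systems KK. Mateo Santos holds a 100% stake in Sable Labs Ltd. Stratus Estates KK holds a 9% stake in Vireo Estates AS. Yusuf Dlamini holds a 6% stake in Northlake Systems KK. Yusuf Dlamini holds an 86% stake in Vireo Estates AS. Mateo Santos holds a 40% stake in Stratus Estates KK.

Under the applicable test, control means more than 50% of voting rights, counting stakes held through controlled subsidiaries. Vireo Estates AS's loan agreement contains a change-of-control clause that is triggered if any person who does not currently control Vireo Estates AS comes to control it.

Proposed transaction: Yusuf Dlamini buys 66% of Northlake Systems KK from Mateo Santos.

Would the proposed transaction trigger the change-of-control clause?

No

The purchase adds only to Yusuf's holdings (Mateo's stake shrinks), so Yusuf is the only person who could newly come to control Vireo.
Yusuf holds 60% of Stratus, so Yusuf controls Stratus.
Yusuf and Stratus together hold 86% + 9% = 95% of Vireo, so Yusuf controls Vireo.
So Yusuf already controls Vireo before the transaction.
After the purchase, Yusuf's direct stake in Northlake rises to 6% + 66% = 72%, and Mateo's stake falls to 28%.
Yusuf controlled Vireo already, so this is not a new person acquiring control; every other person's position is unchanged or reduced.
No new person acquires control, so the clause is not triggered.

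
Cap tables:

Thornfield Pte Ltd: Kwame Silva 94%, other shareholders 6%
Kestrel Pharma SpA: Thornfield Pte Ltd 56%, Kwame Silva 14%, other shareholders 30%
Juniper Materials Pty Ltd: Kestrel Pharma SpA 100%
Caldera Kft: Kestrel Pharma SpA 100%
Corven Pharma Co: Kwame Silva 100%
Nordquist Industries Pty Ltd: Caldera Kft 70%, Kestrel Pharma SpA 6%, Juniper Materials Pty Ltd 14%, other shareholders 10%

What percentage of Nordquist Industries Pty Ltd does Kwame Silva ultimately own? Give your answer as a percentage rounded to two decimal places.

59.98%

Kwame reaches Nordquist along 6 paths.
Via Thornfield → Kestrel → Caldera: 94% × 56% × 100% × 70% = 36.848%.
Via Kestrel → Caldera: 14% × 100% × 70% = 9.8%.
Via Thornfield → Kestrel: 94% × 56% × 6% = 3.1584%.
Via Kestrel: 14% × 6% = 0.84%.
Via Thornfield → Kestrel → Juniper: 94% × 56% × 100% × 14% = 7.3696%.
Via Kestrel → Juniper: 14% × 100% × 14% = 1.96%.
Total: 36.848% + 9.8% + 3.1584% + 0.84% + 7.3696% + 1.96% = 59.976%.
Rounded: 59.98%.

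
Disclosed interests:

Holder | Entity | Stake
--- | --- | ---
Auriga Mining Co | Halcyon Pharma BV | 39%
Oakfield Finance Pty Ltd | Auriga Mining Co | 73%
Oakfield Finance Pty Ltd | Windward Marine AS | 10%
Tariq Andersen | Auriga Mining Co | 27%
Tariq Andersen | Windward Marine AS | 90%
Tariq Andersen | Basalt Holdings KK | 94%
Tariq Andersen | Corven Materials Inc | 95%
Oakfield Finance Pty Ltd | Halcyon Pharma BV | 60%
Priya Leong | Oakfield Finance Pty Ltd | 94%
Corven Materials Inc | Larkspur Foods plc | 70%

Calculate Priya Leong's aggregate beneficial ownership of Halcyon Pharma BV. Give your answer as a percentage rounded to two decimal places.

Priya reaches Halcyon along 2 paths.
Via Oakfield → Auriga: 94% × 73% × 39% = 26.7618%.
Via Oakfield: 94% × 60% = 56.4%.
Total: 26.7618% + 56.4% = 83.1618%.
Rounded: 83.16%.

83.16%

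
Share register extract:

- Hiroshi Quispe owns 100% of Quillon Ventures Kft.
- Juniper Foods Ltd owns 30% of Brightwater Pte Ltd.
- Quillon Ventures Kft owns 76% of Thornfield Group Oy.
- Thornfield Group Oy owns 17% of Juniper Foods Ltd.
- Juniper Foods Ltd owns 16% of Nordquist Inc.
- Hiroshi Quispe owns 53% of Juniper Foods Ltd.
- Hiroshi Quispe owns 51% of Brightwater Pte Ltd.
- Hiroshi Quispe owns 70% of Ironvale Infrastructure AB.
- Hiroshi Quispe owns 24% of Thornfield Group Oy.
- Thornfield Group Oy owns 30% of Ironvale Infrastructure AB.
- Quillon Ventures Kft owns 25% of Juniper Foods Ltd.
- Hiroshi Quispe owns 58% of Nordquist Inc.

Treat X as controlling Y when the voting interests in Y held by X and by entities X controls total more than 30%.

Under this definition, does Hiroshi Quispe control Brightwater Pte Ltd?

Hiroshi holds 100% of Quillon, so Hiroshi controls Quillon.
Quillon and Hiroshi together hold 76% + 24% = 100% of Thornfield, so Hiroshi controls Thornfield.
Quillon and Hiroshi and Thornfield together hold 25% + 53% + 17% = 95% of Juniper, so Hiroshi controls Juniper.
Juniper and Hiroshi together hold 30% + 51% = 81% of Brightwater, so Hiroshi controls Brightwater.

Yes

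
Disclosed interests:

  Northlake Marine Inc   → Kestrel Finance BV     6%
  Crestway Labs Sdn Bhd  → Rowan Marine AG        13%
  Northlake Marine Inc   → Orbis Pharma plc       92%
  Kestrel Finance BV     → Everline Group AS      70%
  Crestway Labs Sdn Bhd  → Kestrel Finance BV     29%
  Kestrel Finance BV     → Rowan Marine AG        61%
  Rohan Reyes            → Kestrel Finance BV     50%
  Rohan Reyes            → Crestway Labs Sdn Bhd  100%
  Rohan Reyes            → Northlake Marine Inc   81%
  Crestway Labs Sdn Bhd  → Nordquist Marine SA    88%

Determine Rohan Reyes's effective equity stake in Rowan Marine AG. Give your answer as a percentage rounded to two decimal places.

Rohan reaches Rowan along 4 paths.
Via Crestway → Kestrel: 100% × 29% × 61% = 17.69%.
Via Kestrel: 50% × 61% = 30.5%.
Via Northlake → Kestrel: 81% × 6% × 61% = 2.9646%.
Via Crestway: 100% × 13% = 13%.
Total: 17.69% + 30.5% + 2.9646% + 13% = 64.1546%.
Rounded: 64.15%.

64.15%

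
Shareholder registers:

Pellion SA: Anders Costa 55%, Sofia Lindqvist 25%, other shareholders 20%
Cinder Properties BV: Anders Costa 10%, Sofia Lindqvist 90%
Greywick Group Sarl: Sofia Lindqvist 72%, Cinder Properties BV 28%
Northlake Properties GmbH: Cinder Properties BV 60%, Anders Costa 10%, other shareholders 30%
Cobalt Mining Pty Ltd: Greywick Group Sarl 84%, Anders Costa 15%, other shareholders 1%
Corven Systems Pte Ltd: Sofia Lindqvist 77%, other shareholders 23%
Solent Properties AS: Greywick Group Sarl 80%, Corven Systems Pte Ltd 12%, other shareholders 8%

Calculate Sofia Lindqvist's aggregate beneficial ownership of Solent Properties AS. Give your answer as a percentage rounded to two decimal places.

Sofia reaches Solent along 3 paths.
Via Greywick: 72% × 80% = 57.6%.
Via Cinder → Greywick: 90% × 28% × 80% = 20.16%.
Via Corven: 77% × 12% = 9.24%.
Total: 57.6% + 20.16% + 9.24% = 87%.
Rounded: 87.00%.

87.00%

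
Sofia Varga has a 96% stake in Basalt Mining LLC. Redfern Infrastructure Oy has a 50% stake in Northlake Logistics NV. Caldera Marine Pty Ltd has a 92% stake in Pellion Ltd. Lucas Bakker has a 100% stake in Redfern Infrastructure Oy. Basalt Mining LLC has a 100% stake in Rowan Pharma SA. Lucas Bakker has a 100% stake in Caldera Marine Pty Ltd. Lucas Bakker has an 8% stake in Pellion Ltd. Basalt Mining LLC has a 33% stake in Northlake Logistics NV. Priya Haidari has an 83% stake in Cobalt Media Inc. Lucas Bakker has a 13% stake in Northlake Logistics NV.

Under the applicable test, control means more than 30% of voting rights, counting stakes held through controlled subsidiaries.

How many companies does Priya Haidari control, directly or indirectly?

1

Priya holds 83% of Cobalt, so Priya controls Cobalt.
No other company's threshold is met.
Priya controls 1 company.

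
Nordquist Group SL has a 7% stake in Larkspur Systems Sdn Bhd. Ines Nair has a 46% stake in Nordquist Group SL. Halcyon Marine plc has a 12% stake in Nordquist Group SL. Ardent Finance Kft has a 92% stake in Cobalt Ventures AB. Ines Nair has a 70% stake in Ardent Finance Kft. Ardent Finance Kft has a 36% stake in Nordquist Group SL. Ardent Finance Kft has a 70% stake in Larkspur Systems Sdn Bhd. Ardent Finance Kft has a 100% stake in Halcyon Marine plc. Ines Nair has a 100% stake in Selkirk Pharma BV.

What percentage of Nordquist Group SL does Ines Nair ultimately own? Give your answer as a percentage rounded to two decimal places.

79.60%

Ines reaches Nordquist along 3 paths.
Via Ardent: 70% × 36% = 25.2%.
Direct stake: 46% = 46%.
Via Ardent → Halcyon: 70% × 100% × 12% = 8.4%.
Total: 25.2% + 46% + 8.4% = 79.6%.
Rounded: 79.60%.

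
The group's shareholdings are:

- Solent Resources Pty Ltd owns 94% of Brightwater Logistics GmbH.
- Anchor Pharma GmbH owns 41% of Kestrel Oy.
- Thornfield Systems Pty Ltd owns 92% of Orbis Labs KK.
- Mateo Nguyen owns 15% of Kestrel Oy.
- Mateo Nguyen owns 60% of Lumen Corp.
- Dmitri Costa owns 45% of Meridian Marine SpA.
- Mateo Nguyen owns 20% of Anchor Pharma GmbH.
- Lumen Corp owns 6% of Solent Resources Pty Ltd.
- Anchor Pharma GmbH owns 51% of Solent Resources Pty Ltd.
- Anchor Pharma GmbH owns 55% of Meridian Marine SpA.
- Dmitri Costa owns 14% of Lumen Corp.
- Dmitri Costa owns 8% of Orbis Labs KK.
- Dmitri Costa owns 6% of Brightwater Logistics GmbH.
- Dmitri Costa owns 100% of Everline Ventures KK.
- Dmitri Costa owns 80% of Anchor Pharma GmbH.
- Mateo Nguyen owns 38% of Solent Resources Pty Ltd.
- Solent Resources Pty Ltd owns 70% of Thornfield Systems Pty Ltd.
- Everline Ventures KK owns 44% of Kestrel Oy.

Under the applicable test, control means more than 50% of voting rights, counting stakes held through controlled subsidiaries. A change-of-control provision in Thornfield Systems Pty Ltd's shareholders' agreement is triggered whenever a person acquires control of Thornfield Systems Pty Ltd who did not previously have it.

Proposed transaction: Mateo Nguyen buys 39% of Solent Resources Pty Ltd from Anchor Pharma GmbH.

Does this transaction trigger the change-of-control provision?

The purchase adds only to Mateo's holdings (Anchor's stake shrinks), so Mateo is the only person who could newly come to control Thornfield.
Mateo holds 60% of Lumen, so Mateo controls Lumen.
Neither Mateo nor any entity Mateo controls holds any voting interest in Thornfield.
So before the transaction, Mateo does not control Thornfield.
After the purchase, Mateo's direct stake in Solent rises to 38% + 39% = 77%, and Anchor's stake falls to 12%.
Mateo and Lumen together hold 77% + 6% = 83% of Solent, so Mateo controls Solent.
Solent holds 70% of Thornfield, so Mateo controls Thornfield.
Mateo did not control Thornfield before and does after, so the clause is triggered.

Yes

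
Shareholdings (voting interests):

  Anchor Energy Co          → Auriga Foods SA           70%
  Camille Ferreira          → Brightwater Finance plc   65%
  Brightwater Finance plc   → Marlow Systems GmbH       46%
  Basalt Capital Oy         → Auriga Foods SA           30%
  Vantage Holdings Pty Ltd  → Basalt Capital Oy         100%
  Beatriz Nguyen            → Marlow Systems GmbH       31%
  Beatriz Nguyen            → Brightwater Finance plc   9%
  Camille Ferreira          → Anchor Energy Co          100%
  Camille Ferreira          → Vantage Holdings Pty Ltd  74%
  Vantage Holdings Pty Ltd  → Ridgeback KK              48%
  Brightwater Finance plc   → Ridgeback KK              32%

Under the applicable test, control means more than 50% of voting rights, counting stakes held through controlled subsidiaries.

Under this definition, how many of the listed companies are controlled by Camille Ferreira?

Camille holds 65% of Brightwater, so Camille controls Brightwater.
Camille holds 74% of Vantage, so Camille controls Vantage.
Vantage and Brightwater together hold 48% + 32% = 80% of Ridgeback, so Camille controls Ridgeback.
Vantage holds 100% of Basalt, so Camille controls Basalt.
Camille holds 100% of Anchor, so Camille controls Anchor.
Anchor and Basalt together hold 70% + 30% = 100% of Auriga, so Camille controls Auriga.
No other company's threshold is met.
Camille controls 6 companies.

6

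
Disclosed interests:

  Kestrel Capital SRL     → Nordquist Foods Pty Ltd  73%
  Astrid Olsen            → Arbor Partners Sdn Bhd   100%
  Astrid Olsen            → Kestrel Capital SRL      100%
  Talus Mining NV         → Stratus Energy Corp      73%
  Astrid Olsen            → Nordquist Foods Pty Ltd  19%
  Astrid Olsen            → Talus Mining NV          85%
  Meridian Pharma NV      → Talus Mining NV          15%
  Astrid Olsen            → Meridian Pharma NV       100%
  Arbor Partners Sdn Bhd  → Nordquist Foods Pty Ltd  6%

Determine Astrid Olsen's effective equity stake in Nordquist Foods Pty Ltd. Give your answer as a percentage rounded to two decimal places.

98.00%

Astrid reaches Nordquist along 3 paths.
Via Kestrel: 100% × 73% = 73%.
Direct stake: 19% = 19%.
Via Arbor: 100% × 6% = 6%.
Total: 73% + 19% + 6% = 98%.
Rounded: 98.00%.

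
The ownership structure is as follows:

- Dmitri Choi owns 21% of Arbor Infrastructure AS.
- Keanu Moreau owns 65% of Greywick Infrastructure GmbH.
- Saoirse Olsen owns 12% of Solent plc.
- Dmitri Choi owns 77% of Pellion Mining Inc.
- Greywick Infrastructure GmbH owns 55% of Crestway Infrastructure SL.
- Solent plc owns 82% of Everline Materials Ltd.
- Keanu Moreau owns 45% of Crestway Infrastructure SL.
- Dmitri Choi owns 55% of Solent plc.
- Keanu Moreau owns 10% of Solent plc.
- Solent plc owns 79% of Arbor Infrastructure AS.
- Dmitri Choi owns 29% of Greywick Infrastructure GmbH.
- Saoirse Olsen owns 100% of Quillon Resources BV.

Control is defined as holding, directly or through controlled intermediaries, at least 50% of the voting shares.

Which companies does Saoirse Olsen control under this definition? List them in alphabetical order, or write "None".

Quillon Resources BV

Saoirse holds 100% of Quillon, so Saoirse controls Quillon.
No other company's threshold is met.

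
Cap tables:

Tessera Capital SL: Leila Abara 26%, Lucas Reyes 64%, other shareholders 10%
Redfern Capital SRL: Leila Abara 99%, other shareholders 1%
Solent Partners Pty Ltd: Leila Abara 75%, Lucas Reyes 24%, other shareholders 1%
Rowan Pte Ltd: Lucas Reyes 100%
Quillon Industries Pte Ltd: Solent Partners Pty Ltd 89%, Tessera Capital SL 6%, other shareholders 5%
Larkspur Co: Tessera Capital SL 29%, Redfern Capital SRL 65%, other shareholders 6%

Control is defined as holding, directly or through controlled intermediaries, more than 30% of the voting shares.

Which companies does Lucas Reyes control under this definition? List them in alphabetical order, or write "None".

Lucas holds 64% of Tessera, so Lucas controls Tessera.
Lucas holds 100% of Rowan, so Lucas controls Rowan.
No other company's threshold is met.

Rowan Pte Ltd, Tessera Capital SL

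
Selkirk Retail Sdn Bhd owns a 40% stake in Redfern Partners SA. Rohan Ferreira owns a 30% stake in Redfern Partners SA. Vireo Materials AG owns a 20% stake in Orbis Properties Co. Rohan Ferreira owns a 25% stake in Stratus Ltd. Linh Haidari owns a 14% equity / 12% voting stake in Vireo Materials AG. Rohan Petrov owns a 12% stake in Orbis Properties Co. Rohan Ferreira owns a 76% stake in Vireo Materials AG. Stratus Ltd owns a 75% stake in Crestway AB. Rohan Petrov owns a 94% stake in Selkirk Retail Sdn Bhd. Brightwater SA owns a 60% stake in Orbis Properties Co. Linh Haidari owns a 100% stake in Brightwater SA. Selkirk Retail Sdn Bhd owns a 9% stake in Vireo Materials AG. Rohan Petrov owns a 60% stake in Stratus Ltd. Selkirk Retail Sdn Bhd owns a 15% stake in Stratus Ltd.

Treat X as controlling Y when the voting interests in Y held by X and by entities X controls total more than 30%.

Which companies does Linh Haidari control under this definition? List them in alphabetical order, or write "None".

Linh holds 100% of Brightwater, so Linh controls Brightwater.
Brightwater holds 60% of Orbis, so Linh controls Orbis.
No other company's threshold is met.

Brightwater SA, Orbis Properties Co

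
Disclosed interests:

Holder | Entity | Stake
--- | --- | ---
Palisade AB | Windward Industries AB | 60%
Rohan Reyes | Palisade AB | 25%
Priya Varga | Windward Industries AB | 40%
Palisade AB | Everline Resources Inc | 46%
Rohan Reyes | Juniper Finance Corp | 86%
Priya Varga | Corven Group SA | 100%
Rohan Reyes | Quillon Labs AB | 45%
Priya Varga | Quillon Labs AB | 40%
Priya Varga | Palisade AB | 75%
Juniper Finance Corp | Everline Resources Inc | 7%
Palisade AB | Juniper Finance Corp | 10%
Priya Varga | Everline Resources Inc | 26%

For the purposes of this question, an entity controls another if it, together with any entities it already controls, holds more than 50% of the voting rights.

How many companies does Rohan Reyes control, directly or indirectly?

1

Rohan holds 86% of Juniper, so Rohan controls Juniper.
No other company's threshold is met.
Rohan controls 1 company.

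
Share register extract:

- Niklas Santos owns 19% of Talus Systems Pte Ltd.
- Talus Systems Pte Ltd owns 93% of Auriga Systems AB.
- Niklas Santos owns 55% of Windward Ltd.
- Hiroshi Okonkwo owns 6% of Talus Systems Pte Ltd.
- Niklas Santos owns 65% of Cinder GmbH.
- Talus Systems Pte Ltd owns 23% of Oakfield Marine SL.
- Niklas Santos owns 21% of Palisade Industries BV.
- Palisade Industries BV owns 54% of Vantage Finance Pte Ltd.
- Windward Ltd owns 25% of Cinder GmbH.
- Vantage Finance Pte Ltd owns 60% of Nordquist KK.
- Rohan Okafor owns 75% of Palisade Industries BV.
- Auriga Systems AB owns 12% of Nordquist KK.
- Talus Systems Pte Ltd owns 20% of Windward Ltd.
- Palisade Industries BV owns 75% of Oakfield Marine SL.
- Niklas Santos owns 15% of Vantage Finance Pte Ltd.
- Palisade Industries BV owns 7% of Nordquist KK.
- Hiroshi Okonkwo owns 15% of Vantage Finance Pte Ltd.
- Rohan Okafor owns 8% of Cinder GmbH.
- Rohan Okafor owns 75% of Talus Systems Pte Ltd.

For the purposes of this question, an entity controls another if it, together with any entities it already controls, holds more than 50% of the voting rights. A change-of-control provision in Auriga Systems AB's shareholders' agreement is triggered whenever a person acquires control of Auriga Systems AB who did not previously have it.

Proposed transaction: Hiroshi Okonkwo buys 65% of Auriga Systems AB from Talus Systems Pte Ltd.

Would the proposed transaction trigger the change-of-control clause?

Yes

The purchase adds only to Hiroshi's holdings (Talus's stake shrinks), so Hiroshi is the only person who could newly come to control Auriga.
Hiroshi's largest direct stake is 15% in Vantage, which does not meet the threshold, so Hiroshi controls no company.
Neither Hiroshi nor any entity Hiroshi controls holds any voting interest in Auriga.
So before the transaction, Hiroshi does not control Auriga.
After the purchase, Hiroshi holds 65% of Auriga directly, and Talus's stake falls to 28%.
Hiroshi holds 65% of Auriga, so Hiroshi controls Auriga.
Hiroshi did not control Auriga before and does after, so the clause is triggered.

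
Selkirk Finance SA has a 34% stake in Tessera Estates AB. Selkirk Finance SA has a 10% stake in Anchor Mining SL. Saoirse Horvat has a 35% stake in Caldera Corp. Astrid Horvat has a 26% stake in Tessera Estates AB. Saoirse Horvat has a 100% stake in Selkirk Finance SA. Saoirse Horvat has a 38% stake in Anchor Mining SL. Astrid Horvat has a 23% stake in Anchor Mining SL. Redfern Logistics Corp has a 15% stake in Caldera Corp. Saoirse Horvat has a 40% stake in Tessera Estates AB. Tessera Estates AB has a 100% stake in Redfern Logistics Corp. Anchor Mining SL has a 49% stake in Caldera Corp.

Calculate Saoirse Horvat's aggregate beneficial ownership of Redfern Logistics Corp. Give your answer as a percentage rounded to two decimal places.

Saoirse reaches Redfern along 2 paths.
Via Tessera: 40% × 100% = 40%.
Via Selkirk → Tessera: 100% × 34% × 100% = 34%.
Total: 40% + 34% = 74%.
Rounded: 74.00%.

74.00%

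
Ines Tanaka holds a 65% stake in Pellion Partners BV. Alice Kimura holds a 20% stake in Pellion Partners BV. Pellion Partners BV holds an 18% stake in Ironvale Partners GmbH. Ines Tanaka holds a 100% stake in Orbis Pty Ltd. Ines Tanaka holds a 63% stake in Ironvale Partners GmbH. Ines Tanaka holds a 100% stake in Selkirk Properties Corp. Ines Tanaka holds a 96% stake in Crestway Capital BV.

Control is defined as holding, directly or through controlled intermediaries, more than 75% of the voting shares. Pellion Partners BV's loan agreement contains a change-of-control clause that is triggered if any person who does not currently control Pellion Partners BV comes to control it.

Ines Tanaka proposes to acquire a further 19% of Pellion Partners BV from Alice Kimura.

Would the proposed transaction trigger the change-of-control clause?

Yes

The purchase adds only to Ines's holdings (Alice's stake shrinks), so Ines is the only person who could newly come to control Pellion.
Ines holds 100% of Selkirk, so Ines controls Selkirk.
Ines holds 100% of Orbis, so Ines controls Orbis.
Ines holds 96% of Crestway, so Ines controls Crestway.
In Pellion, Ines's side holds only 65%, not > 75%.
So before the transaction, Ines does not control Pellion.
After the purchase, Ines's direct stake in Pellion rises to 65% + 19% = 84%, and Alice's stake falls to 1%.
Ines holds 84% of Pellion, so Ines controls Pellion.
Ines did not control Pellion before and does after, so the clause is triggered.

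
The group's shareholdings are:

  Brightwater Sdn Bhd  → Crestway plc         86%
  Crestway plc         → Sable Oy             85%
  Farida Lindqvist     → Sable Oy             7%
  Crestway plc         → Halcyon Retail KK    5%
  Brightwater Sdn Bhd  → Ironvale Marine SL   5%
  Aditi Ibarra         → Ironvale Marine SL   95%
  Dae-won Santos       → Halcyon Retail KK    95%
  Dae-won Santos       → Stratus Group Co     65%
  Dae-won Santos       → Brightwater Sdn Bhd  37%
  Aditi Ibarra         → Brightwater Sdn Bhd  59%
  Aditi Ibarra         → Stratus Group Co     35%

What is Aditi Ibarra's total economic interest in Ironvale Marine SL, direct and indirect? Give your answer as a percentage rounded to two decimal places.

97.95%

Aditi reaches Ironvale along 2 paths.
Via Brightwater: 59% × 5% = 2.95%.
Direct stake: 95% = 95%.
Total: 2.95% + 95% = 97.95%.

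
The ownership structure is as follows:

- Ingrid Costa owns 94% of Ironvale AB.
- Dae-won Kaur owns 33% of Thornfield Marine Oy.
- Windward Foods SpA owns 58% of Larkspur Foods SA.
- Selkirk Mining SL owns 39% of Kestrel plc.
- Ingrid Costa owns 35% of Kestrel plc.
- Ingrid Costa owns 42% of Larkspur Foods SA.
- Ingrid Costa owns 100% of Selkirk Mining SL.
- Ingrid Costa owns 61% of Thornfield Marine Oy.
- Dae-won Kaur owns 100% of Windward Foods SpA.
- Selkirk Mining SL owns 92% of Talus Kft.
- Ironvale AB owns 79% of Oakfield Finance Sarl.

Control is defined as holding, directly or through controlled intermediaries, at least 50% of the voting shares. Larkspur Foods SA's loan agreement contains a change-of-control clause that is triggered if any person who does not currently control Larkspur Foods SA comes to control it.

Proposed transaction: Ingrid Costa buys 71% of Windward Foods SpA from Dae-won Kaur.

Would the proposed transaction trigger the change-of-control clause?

Yes

The purchase adds only to Ingrid's holdings (Dae-won's stake shrinks), so Ingrid is the only person who could newly come to control Larkspur.
Ingrid holds 100% of Selkirk, so Ingrid controls Selkirk.
Ingrid holds 94% of Ironvale, so Ingrid controls Ironvale.
Ingrid holds 61% of Thornfield, so Ingrid controls Thornfield.
Selkirk and Ingrid together hold 39% + 35% = 74% of Kestrel, so Ingrid controls Kestrel.
Selkirk holds 92% of Talus, so Ingrid controls Talus.
Ironvale holds 79% of Oakfield, so Ingrid controls Oakfield.
In Larkspur, Ingrid's side holds only 42%, not ≥ 50%.
So before the transaction, Ingrid does not control Larkspur.
After the purchase, Ingrid holds 71% of Windward directly, and Dae-won's stake falls to 29%.
Ingrid holds 71% of Windward, so Ingrid controls Windward.
Windward and Ingrid together hold 58% + 42% = 100% of Larkspur, so Ingrid controls Larkspur.
Ingrid did not control Larkspur before and does after, so the clause is triggered.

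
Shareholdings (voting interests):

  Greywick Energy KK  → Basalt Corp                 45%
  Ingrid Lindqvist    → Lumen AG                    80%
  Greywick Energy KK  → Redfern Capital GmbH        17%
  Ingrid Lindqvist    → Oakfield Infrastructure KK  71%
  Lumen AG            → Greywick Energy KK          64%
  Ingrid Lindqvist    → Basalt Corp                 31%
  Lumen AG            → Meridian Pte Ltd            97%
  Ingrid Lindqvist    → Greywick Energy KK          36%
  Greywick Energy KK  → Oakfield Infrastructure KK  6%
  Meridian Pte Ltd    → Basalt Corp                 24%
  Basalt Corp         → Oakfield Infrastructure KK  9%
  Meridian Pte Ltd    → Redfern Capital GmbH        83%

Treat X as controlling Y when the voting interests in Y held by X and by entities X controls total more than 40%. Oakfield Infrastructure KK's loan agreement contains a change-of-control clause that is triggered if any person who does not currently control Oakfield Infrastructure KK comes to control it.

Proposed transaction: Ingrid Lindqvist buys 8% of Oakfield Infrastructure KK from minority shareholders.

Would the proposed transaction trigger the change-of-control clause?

No

The purchase changes only Ingrid's holdings, so Ingrid is the only person who could newly come to control Oakfield.
Ingrid holds 80% of Lumen, so Ingrid controls Lumen.
Ingrid and Lumen together hold 36% + 64% = 100% of Greywick, so Ingrid controls Greywick.
Lumen holds 97% of Meridian, so Ingrid controls Meridian.
Meridian and Ingrid and Greywick together hold 24% + 31% + 45% = 100% of Basalt, so Ingrid controls Basalt.
Greywick and Basalt and Ingrid together hold 6% + 9% + 71% = 86% of Oakfield, so Ingrid controls Oakfield.
So Ingrid already controls Oakfield before the transaction.
After the purchase, Ingrid's direct stake in Oakfield rises to 71% + 8% = 79%.
Ingrid controlled Oakfield already, so this is not a new person acquiring control; every other person's position is unchanged or reduced.
No new person acquires control, so the clause is not triggered.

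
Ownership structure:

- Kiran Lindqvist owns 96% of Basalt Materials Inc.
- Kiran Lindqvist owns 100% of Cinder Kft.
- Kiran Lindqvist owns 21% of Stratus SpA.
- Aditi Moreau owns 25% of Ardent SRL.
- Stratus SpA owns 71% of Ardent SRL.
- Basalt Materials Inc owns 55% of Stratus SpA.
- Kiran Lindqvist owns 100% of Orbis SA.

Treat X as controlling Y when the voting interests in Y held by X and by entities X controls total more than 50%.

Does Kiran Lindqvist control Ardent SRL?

Kiran holds 96% of Basalt, so Kiran controls Basalt.
Kiran and Basalt together hold 21% + 55% = 76% of Stratus, so Kiran controls Stratus.
Stratus holds 71% of Ardent, so Kiran controls Ardent.

Yes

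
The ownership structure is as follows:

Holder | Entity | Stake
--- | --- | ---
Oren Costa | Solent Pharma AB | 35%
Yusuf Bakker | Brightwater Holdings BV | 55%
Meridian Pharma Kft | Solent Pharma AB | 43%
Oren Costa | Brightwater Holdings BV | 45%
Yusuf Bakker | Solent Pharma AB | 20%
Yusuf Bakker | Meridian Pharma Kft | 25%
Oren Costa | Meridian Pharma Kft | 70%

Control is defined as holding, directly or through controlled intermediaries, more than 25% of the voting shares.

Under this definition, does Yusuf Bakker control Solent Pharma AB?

No

Yusuf holds 55% of Brightwater, so Yusuf controls Brightwater.
In Solent, Yusuf's side holds only 20%, not > 25%.
So Yusuf does not control Solent.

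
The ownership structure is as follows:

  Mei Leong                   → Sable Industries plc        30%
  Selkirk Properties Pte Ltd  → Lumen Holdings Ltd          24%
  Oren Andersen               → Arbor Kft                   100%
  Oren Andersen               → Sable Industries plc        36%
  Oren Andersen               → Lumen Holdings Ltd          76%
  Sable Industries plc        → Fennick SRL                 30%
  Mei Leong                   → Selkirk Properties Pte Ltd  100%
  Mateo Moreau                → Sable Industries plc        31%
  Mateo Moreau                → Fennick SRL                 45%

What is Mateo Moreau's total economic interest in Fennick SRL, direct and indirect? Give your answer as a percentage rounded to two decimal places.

54.30%

Mateo reaches Fennick along 2 paths.
Via Sable: 31% × 30% = 9.3%.
Direct stake: 45% = 45%.
Total: 9.3% + 45% = 54.3%.
Rounded: 54.30%.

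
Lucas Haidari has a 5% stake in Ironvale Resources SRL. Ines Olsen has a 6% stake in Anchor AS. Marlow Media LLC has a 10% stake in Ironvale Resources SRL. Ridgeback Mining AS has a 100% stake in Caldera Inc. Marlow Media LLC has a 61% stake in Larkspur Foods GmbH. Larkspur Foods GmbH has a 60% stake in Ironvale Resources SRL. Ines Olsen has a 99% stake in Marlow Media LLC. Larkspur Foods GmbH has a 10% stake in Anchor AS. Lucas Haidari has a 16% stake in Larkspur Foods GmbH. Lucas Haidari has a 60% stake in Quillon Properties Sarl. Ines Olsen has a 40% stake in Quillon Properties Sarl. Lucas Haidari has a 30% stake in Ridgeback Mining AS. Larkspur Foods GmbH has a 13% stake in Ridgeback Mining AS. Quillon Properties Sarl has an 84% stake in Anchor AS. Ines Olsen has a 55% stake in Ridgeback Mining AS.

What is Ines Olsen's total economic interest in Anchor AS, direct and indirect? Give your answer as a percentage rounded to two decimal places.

Ines reaches Anchor along 3 paths.
Direct stake: 6% = 6%.
Via Marlow → Larkspur: 99% × 61% × 10% = 6.039%.
Via Quillon: 40% × 84% = 33.6%.
Total: 6% + 6.039% + 33.6% = 45.639%.
Rounded: 45.64%.

45.64%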